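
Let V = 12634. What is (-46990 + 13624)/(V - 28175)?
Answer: 33366/15541 ≈ 2.1470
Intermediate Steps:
(-46990 + 13624)/(V - 28175) = (-46990 + 13624)/(12634 - 28175) = -33366/(-15541) = -33366*(-1/15541) = 33366/15541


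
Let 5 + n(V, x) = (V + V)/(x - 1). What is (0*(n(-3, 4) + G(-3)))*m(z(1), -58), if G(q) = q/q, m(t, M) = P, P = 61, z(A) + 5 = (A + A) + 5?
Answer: 0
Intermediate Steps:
z(A) = 2*A (z(A) = -5 + ((A + A) + 5) = -5 + (2*A + 5) = -5 + (5 + 2*A) = 2*A)
m(t, M) = 61
G(q) = 1
n(V, x) = -5 + 2*V/(-1 + x) (n(V, x) = -5 + (V + V)/(x - 1) = -5 + (2*V)/(-1 + x) = -5 + 2*V/(-1 + x))
(0*(n(-3, 4) + G(-3)))*m(z(1), -58) = (0*((5 - 5*4 + 2*(-3))/(-1 + 4) + 1))*61 = (0*((5 - 20 - 6)/3 + 1))*61 = (0*((⅓)*(-21) + 1))*61 = (0*(-7 + 1))*61 = (0*(-6))*61 = 0*61 = 0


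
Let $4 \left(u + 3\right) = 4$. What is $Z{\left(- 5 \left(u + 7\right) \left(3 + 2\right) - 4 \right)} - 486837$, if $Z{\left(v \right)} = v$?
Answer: $-486966$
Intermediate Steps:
$u = -2$ ($u = -3 + \frac{1}{4} \cdot 4 = -3 + 1 = -2$)
$Z{\left(- 5 \left(u + 7\right) \left(3 + 2\right) - 4 \right)} - 486837 = \left(- 5 \left(-2 + 7\right) \left(3 + 2\right) - 4\right) - 486837 = \left(- 5 \cdot 5 \cdot 5 - 4\right) - 486837 = \left(\left(-5\right) 25 - 4\right) - 486837 = \left(-125 - 4\right) - 486837 = -129 - 486837 = -486966$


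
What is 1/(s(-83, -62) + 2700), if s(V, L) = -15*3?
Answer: 1/2655 ≈ 0.00037665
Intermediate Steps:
s(V, L) = -45
1/(s(-83, -62) + 2700) = 1/(-45 + 2700) = 1/2655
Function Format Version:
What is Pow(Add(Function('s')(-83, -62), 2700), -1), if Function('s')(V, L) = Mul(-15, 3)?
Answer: Rational(1, 2655) ≈ 0.00037665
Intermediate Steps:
Function('s')(V, L) = -45
Pow(Add(Function('s')(-83, -62), 2700), -1) = Pow(Add(-45, 2700), -1) = Pow(2655, -1) = Rational(1, 2655)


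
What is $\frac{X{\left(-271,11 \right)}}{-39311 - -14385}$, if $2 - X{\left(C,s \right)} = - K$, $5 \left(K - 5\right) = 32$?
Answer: $- \frac{67}{124630} \approx -0.00053759$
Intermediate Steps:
$K = \frac{57}{5}$ ($K = 5 + \frac{1}{5} \cdot 32 = 5 + \frac{32}{5} = \frac{57}{5} \approx 11.4$)
$X{\left(C,s \right)} = \frac{67}{5}$ ($X{\left(C,s \right)} = 2 - \left(-1\right) \frac{57}{5} = 2 - - \frac{57}{5} = 2 + \frac{57}{5} = \frac{67}{5}$)
$\frac{X{\left(-271,11 \right)}}{-39311 - -14385} = \frac{67}{5 \left(-39311 - -14385\right)} = \frac{67}{5 \left(-39311 + 14385\right)} = \frac{67}{5 \left(-24926\right)} = \frac{67}{5} \left(- \frac{1}{24926}\right) = - \frac{67}{124630}$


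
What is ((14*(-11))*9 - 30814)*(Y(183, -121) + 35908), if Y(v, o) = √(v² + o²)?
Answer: -1156237600 - 32200*√48130 ≈ -1.1633e+9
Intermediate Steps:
Y(v, o) = √(o² + v²)
((14*(-11))*9 - 30814)*(Y(183, -121) + 35908) = ((14*(-11))*9 - 30814)*(√((-121)² + 183²) + 35908) = (-154*9 - 30814)*(√(14641 + 33489) + 35908) = (-1386 - 30814)*(√48130 + 35908) = -32200*(35908 + √48130) = -1156237600 - 32200*√48130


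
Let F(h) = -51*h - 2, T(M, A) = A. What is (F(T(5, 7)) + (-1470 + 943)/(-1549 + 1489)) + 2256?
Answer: 114347/60 ≈ 1905.8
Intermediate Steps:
F(h) = -2 - 51*h
(F(T(5, 7)) + (-1470 + 943)/(-1549 + 1489)) + 2256 = ((-2 - 51*7) + (-1470 + 943)/(-1549 + 1489)) + 2256 = ((-2 - 357) - 527/(-60)) + 2256 = (-359 - 527*(-1/60)) + 2256 = (-359 + 527/60) + 2256 = -21013/60 + 2256 = 114347/60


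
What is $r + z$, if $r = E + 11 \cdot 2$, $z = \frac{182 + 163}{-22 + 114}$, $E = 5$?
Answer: $\frac{123}{4} \approx 30.75$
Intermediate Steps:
$z = \frac{15}{4}$ ($z = \frac{345}{92} = 345 \cdot \frac{1}{92} = \frac{15}{4} \approx 3.75$)
$r = 27$ ($r = 5 + 11 \cdot 2 = 5 + 22 = 27$)
$r + z = 27 + \frac{15}{4} = \frac{123}{4}$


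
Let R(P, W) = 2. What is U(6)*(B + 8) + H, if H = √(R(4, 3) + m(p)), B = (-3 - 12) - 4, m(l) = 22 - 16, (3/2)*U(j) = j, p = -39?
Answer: -44 + 2*√2 ≈ -41.172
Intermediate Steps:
U(j) = 2*j/3
m(l) = 6
B = -19 (B = -15 - 4 = -19)
H = 2*√2 (H = √(2 + 6) = √8 = 2*√2 ≈ 2.8284)
U(6)*(B + 8) + H = ((⅔)*6)*(-19 + 8) + 2*√2 = 4*(-11) + 2*√2 = -44 + 2*√2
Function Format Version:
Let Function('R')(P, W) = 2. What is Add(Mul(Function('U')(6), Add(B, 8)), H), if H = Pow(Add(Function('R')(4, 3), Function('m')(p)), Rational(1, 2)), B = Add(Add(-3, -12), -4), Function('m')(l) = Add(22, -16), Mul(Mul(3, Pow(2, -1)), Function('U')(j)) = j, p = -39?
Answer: Add(-44, Mul(2, Pow(2, Rational(1, 2)))) ≈ -41.172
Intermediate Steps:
Function('U')(j) = Mul(Rational(2, 3), j)
Function('m')(l) = 6
B = -19 (B = Add(-15, -4) = -19)
H = Mul(2, Pow(2, Rational(1, 2))) (H = Pow(Add(2, 6), Rational(1, 2)) = Pow(8, Rational(1, 2)) = Mul(2, Pow(2, Rational(1, 2))) ≈ 2.8284)
Add(Mul(Function('U')(6), Add(B, 8)), H) = Add(Mul(Mul(Rational(2, 3), 6), Add(-19, 8)), Mul(2, Pow(2, Rational(1, 2)))) = Add(Mul(4, -11), Mul(2, Pow(2, Rational(1, 2)))) = Add(-44, Mul(2, Pow(2, Rational(1, 2))))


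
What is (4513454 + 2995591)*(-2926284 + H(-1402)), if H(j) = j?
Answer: -21984125919870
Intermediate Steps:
(4513454 + 2995591)*(-2926284 + H(-1402)) = (4513454 + 2995591)*(-2926284 - 1402) = 7509045*(-2927686) = -21984125919870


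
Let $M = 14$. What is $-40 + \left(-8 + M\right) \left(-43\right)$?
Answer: $-298$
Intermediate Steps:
$-40 + \left(-8 + M\right) \left(-43\right) = -40 + \left(-8 + 14\right) \left(-43\right) = -40 + 6 \left(-43\right) = -40 - 258 = -298$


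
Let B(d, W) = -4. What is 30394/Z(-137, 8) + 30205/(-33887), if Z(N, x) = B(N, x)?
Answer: -73577307/9682 ≈ -7599.4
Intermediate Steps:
Z(N, x) = -4
30394/Z(-137, 8) + 30205/(-33887) = 30394/(-4) + 30205/(-33887) = 30394*(-1/4) + 30205*(-1/33887) = -15197/2 - 4315/4841 = -73577307/9682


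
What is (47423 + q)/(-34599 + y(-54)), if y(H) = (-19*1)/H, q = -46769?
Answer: -35316/1868327 ≈ -0.018902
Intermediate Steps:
y(H) = -19/H
(47423 + q)/(-34599 + y(-54)) = (47423 - 46769)/(-34599 - 19/(-54)) = 654/(-34599 - 19*(-1/54)) = 654/(-34599 + 19/54) = 654/(-1868327/54) = 654*(-54/1868327) = -35316/1868327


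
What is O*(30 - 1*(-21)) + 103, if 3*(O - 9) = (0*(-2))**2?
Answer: 562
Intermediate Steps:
O = 9 (O = 9 + (0*(-2))**2/3 = 9 + (1/3)*0**2 = 9 + (1/3)*0 = 9 + 0 = 9)
O*(30 - 1*(-21)) + 103 = 9*(30 - 1*(-21)) + 103 = 9*(30 + 21) + 103 = 9*51 + 103 = 459 + 103 = 562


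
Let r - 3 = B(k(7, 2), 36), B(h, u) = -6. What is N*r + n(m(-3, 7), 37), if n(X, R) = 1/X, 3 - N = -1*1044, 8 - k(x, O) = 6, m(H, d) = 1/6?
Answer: -3135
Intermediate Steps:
m(H, d) = ⅙
k(x, O) = 2 (k(x, O) = 8 - 1*6 = 8 - 6 = 2)
N = 1047 (N = 3 - (-1)*1044 = 3 - 1*(-1044) = 3 + 1044 = 1047)
r = -3 (r = 3 - 6 = -3)
N*r + n(m(-3, 7), 37) = 1047*(-3) + 1/(⅙) = -3141 + 6 = -3135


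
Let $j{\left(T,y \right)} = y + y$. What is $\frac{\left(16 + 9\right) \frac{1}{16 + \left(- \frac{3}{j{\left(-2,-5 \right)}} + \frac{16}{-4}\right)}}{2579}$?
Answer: $\frac{250}{317217} \approx 0.0007881$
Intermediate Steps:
$j{\left(T,y \right)} = 2 y$
$\frac{\left(16 + 9\right) \frac{1}{16 + \left(- \frac{3}{j{\left(-2,-5 \right)}} + \frac{16}{-4}\right)}}{2579} = \frac{\left(16 + 9\right) \frac{1}{16 + \left(- \frac{3}{2 \left(-5\right)} + \frac{16}{-4}\right)}}{2579} = \frac{25}{16 - \left(4 + \frac{3}{-10}\right)} \frac{1}{2579} = \frac{25}{16 - \frac{37}{10}} \cdot \frac{1}{2579} = \frac{25}{\frac{123}{10}} \cdot \frac{1}{2579} = 25 \cdot \frac{10}{123} \cdot \frac{1}{2579} = \frac{250}{123} \cdot \frac{1}{2579} = \frac{250}{317217}$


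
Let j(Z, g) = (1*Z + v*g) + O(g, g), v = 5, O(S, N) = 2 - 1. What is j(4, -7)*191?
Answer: -5730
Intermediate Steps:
O(S, N) = 1
j(Z, g) = 1 + Z + 5*g (j(Z, g) = (1*Z + 5*g) + 1 = (Z + 5*g) + 1 = 1 + Z + 5*g)
j(4, -7)*191 = (1 + 4 + 5*(-7))*191 = (1 + 4 - 35)*191 = -30*191 = -5730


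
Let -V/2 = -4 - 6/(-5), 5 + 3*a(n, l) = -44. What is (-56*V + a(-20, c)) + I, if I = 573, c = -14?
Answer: 3646/15 ≈ 243.07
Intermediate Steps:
a(n, l) = -49/3 (a(n, l) = -5/3 + (⅓)*(-44) = -5/3 - 44/3 = -49/3)
V = 28/5 (V = -2*(-4 - 6/(-5)) = -2*(-4 - 6*(-1)/5) = -2*(-4 - 3*(-⅖)) = -2*(-4 + 6/5) = -2*(-14/5) = 28/5 ≈ 5.6000)
(-56*V + a(-20, c)) + I = (-56*28/5 - 49/3) + 573 = (-1568/5 - 49/3) + 573 = -4949/15 + 573 = 3646/15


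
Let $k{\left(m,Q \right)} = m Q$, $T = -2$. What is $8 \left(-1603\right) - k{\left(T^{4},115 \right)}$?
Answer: $-14664$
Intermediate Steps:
$k{\left(m,Q \right)} = Q m$
$8 \left(-1603\right) - k{\left(T^{4},115 \right)} = 8 \left(-1603\right) - 115 \left(-2\right)^{4} = -12824 - 115 \cdot 16 = -12824 - 1840 = -14664$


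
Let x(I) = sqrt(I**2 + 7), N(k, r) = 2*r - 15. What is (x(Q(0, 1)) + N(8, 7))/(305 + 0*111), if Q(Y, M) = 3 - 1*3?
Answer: -1/305 + sqrt(7)/305 ≈ 0.0053959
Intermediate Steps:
N(k, r) = -15 + 2*r
Q(Y, M) = 0 (Q(Y, M) = 3 - 3 = 0)
x(I) = sqrt(7 + I**2)
(x(Q(0, 1)) + N(8, 7))/(305 + 0*111) = (sqrt(7 + 0**2) + (-15 + 2*7))/(305 + 0*111) = (sqrt(7 + 0) + (-15 + 14))/(305 + 0) = (sqrt(7) - 1)/305 = (-1 + sqrt(7))*(1/305) = -1/305 + sqrt(7)/305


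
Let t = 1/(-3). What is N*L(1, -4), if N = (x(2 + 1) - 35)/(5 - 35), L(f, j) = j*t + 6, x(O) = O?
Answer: 352/45 ≈ 7.8222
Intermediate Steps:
t = -⅓ (t = 1*(-⅓) = -⅓ ≈ -0.33333)
L(f, j) = 6 - j/3 (L(f, j) = j*(-⅓) + 6 = -j/3 + 6 = 6 - j/3)
N = 16/15 (N = ((2 + 1) - 35)/(5 - 35) = (3 - 35)/(-30) = -32*(-1/30) = 16/15 ≈ 1.0667)
N*L(1, -4) = 16*(6 - ⅓*(-4))/15 = 16*(6 + 4/3)/15 = (16/15)*(22/3) = 352/45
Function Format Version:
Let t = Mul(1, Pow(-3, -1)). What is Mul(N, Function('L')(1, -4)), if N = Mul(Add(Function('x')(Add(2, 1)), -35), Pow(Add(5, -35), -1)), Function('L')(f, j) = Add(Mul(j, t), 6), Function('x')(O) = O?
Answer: Rational(352, 45) ≈ 7.8222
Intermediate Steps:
t = Rational(-1, 3) (t = Mul(1, Rational(-1, 3)) = Rational(-1, 3) ≈ -0.33333)
Function('L')(f, j) = Add(6, Mul(Rational(-1, 3), j)) (Function('L')(f, j) = Add(Mul(j, Rational(-1, 3)), 6) = Add(Mul(Rational(-1, 3), j), 6) = Add(6, Mul(Rational(-1, 3), j)))
N = Rational(16, 15) (N = Mul(Add(Add(2, 1), -35), Pow(Add(5, -35), -1)) = Mul(Add(3, -35), Pow(-30, -1)) = Mul(-32, Rational(-1, 30)) = Rational(16, 15) ≈ 1.0667)
Mul(N, Function('L')(1, -4)) = Mul(Rational(16, 15), Add(6, Mul(Rational(-1, 3), -4))) = Mul(Rational(16, 15), Add(6, Rational(4, 3))) = Mul(Rational(16, 15), Rational(22, 3)) = Rational(352, 45)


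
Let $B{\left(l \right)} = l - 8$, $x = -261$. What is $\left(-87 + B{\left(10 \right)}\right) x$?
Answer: $22185$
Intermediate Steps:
$B{\left(l \right)} = -8 + l$
$\left(-87 + B{\left(10 \right)}\right) x = \left(-87 + \left(-8 + 10\right)\right) \left(-261\right) = \left(-87 + 2\right) \left(-261\right) = \left(-85\right) \left(-261\right) = 22185$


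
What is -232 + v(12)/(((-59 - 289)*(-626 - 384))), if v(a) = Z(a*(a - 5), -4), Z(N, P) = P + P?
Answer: -10192921/43935 ≈ -232.00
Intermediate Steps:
Z(N, P) = 2*P
v(a) = -8 (v(a) = 2*(-4) = -8)
-232 + v(12)/(((-59 - 289)*(-626 - 384))) = -232 - 8/((-59 - 289)*(-626 - 384)) = -232 - 8/(-348*(-1010)) = -232 - 8/351480 = -232 + (1/351480)*(-8) = -232 - 1/43935 = -10192921/43935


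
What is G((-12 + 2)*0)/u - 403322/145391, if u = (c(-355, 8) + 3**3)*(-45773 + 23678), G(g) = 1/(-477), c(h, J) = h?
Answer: -1394241934398431/502601467470120 ≈ -2.7741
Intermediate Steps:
G(g) = -1/477
u = 7247160 (u = (-355 + 3**3)*(-45773 + 23678) = (-355 + 27)*(-22095) = -328*(-22095) = 7247160)
G((-12 + 2)*0)/u - 403322/145391 = -1/477/7247160 - 403322/145391 = -1/477*1/7247160 - 403322*1/145391 = -1/3456895320 - 403322/145391 = -1394241934398431/502601467470120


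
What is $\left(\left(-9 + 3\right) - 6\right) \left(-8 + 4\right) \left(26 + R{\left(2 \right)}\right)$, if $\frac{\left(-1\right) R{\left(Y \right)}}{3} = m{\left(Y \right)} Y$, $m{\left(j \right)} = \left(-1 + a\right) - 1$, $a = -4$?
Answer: $2976$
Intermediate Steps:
$m{\left(j \right)} = -6$ ($m{\left(j \right)} = \left(-1 - 4\right) - 1 = -5 - 1 = -6$)
$R{\left(Y \right)} = 18 Y$ ($R{\left(Y \right)} = - 3 \left(- 6 Y\right) = 18 Y$)
$\left(\left(-9 + 3\right) - 6\right) \left(-8 + 4\right) \left(26 + R{\left(2 \right)}\right) = \left(\left(-9 + 3\right) - 6\right) \left(-8 + 4\right) \left(26 + 18 \cdot 2\right) = \left(-6 - 6\right) \left(-4\right) \left(26 + 36\right) = \left(-12\right) \left(-4\right) 62 = 48 \cdot 62 = 2976$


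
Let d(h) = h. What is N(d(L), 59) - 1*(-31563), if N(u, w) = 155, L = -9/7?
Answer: 31718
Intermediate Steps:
L = -9/7 (L = -9*⅐ = -9/7 ≈ -1.2857)
N(d(L), 59) - 1*(-31563) = 155 - 1*(-31563) = 155 + 31563 = 31718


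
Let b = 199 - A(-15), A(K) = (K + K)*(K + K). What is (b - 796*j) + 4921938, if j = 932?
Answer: 4179365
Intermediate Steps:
A(K) = 4*K² (A(K) = (2*K)*(2*K) = 4*K²)
b = -701 (b = 199 - 4*(-15)² = 199 - 4*225 = 199 - 1*900 = 199 - 900 = -701)
(b - 796*j) + 4921938 = (-701 - 796*932) + 4921938 = (-701 - 741872) + 4921938 = -742573 + 4921938 = 4179365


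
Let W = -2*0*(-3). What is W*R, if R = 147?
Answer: 0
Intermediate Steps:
W = 0 (W = 0*(-3) = 0)
W*R = 0*147 = 0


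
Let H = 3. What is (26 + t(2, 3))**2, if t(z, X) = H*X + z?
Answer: 1369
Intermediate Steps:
t(z, X) = z + 3*X (t(z, X) = 3*X + z = z + 3*X)
(26 + t(2, 3))**2 = (26 + (2 + 3*3))**2 = (26 + (2 + 9))**2 = (26 + 11)**2 = 37**2 = 1369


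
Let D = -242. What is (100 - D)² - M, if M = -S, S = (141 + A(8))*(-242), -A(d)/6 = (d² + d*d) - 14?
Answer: 248370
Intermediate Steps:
A(d) = 84 - 12*d² (A(d) = -6*((d² + d*d) - 14) = -6*((d² + d²) - 14) = -6*(2*d² - 14) = -6*(-14 + 2*d²) = 84 - 12*d²)
S = 131406 (S = (141 + (84 - 12*8²))*(-242) = (141 + (84 - 12*64))*(-242) = (141 + (84 - 768))*(-242) = (141 - 684)*(-242) = -543*(-242) = 131406)
M = -131406 (M = -1*131406 = -131406)
(100 - D)² - M = (100 - 1*(-242))² - 1*(-131406) = (100 + 242)² + 131406 = 342² + 131406 = 116964 + 131406 = 248370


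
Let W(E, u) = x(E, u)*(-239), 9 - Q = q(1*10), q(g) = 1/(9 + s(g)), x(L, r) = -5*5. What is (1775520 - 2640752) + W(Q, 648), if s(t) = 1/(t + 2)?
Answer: -859257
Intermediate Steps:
s(t) = 1/(2 + t)
x(L, r) = -25
q(g) = 1/(9 + 1/(2 + g))
Q = 969/109 (Q = 9 - (2 + 1*10)/(19 + 9*(1*10)) = 9 - (2 + 10)/(19 + 9*10) = 9 - 12/(19 + 90) = 9 - 12/109 = 969/109 ≈ 8.8899)
W(E, u) = 5975 (W(E, u) = -25*(-239) = 5975)
(1775520 - 2640752) + W(Q, 648) = (1775520 - 2640752) + 5975 = -865232 + 5975 = -859257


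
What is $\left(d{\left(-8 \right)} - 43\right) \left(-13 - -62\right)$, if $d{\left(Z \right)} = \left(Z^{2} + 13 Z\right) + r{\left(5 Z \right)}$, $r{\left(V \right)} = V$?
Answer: $-6027$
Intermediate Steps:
$d{\left(Z \right)} = Z^{2} + 18 Z$ ($d{\left(Z \right)} = \left(Z^{2} + 13 Z\right) + 5 Z = Z^{2} + 18 Z$)
$\left(d{\left(-8 \right)} - 43\right) \left(-13 - -62\right) = \left(- 8 \left(18 - 8\right) - 43\right) \left(-13 - -62\right) = \left(\left(-8\right) 10 - 43\right) \left(-13 + 62\right) = \left(-80 - 43\right) 49 = \left(-123\right) 49 = -6027$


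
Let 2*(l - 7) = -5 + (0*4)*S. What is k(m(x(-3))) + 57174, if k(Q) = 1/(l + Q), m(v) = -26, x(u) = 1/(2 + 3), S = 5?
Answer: 2458480/43 ≈ 57174.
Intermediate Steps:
x(u) = ⅕ (x(u) = 1/5 = ⅕)
l = 9/2 (l = 7 + (-5 + (0*4)*5)/2 = 7 + (-5 + 0*5)/2 = 7 + (-5 + 0)/2 = 7 + (½)*(-5) = 7 - 5/2 = 9/2 ≈ 4.5000)
k(Q) = 1/(9/2 + Q)
k(m(x(-3))) + 57174 = 2/(9 + 2*(-26)) + 57174 = 2/(9 - 52) + 57174 = 2/(-43) + 57174 = 2*(-1/43) + 57174 = -2/43 + 57174 = 2458480/43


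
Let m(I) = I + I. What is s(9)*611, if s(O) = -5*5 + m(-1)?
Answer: -16497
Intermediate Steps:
m(I) = 2*I
s(O) = -27 (s(O) = -5*5 + 2*(-1) = -25 - 2 = -27)
s(9)*611 = -27*611 = -16497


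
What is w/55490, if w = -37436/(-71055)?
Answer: 18718/1971420975 ≈ 9.4947e-6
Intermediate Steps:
w = 37436/71055 (w = -37436*(-1/71055) = 37436/71055 ≈ 0.52686)
w/55490 = (37436/71055)/55490 = (37436/71055)*(1/55490) = 18718/1971420975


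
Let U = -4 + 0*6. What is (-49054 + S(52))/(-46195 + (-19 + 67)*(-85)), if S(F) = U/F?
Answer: 637703/653575 ≈ 0.97571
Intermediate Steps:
U = -4 (U = -4 + 0 = -4)
S(F) = -4/F
(-49054 + S(52))/(-46195 + (-19 + 67)*(-85)) = (-49054 - 4/52)/(-46195 + (-19 + 67)*(-85)) = (-49054 - 4*1/52)/(-46195 + 48*(-85)) = (-49054 - 1/13)/(-46195 - 4080) = -637703/13/(-50275) = -637703/13*(-1/50275) = 637703/653575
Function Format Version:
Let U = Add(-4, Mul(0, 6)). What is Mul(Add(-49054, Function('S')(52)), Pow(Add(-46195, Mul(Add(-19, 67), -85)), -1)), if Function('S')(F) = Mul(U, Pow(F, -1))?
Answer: Rational(637703, 653575) ≈ 0.97571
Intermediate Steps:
U = -4 (U = Add(-4, 0) = -4)
Function('S')(F) = Mul(-4, Pow(F, -1))
Mul(Add(-49054, Function('S')(52)), Pow(Add(-46195, Mul(Add(-19, 67), -85)), -1)) = Mul(Add(-49054, Mul(-4, Pow(52, -1))), Pow(Add(-46195, Mul(Add(-19, 67), -85)), -1)) = Mul(Add(-49054, Mul(-4, Rational(1, 52))), Pow(Add(-46195, Mul(48, -85)), -1)) = Mul(Add(-49054, Rational(-1, 13)), Pow(Add(-46195, -4080), -1)) = Mul(Rational(-637703, 13), Pow(-50275, -1)) = Mul(Rational(-637703, 13), Rational(-1, 50275)) = Rational(637703, 653575)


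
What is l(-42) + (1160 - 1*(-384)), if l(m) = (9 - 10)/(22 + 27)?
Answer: 75655/49 ≈ 1544.0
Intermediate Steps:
l(m) = -1/49
l(-42) + (1160 - 1*(-384)) = -1/49 + (1160 - 1*(-384)) = -1/49 + (1160 + 384) = -1/49 + 1544 = 75655/49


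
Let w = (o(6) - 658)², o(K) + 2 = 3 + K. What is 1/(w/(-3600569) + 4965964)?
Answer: 73481/364903992035 ≈ 2.0137e-7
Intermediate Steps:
o(K) = 1 + K (o(K) = -2 + (3 + K) = 1 + K)
w = 423801 (w = ((1 + 6) - 658)² = (7 - 658)² = (-651)² = 423801)
1/(w/(-3600569) + 4965964) = 1/(423801/(-3600569) + 4965964) = 1/(423801*(-1/3600569) + 4965964) = 1/(-8649/73481 + 4965964) = 1/(364903992035/73481) = 73481/364903992035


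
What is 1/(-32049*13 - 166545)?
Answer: -1/583182 ≈ -1.7147e-6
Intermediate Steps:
1/(-32049*13 - 166545) = 1/(-3561*117 - 166545) = 1/(-416637 - 166545) = 1/(-583182) = -1/583182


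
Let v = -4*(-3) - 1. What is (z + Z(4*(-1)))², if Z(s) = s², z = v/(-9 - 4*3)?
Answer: 105625/441 ≈ 239.51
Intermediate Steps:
v = 11 (v = 12 - 1 = 11)
z = -11/21 (z = 11/(-9 - 4*3) = 11/(-9 - 12) = 11/(-21) = 11*(-1/21) = -11/21 ≈ -0.52381)
(z + Z(4*(-1)))² = (-11/21 + (4*(-1))²)² = (-11/21 + (-4)²)² = (-11/21 + 16)² = (325/21)² = 105625/441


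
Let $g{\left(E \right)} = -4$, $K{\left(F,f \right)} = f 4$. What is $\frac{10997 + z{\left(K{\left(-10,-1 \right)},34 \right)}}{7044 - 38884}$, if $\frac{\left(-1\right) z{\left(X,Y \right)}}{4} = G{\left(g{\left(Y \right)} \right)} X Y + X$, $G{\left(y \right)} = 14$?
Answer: $- \frac{18629}{31840} \approx -0.58508$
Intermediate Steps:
$K{\left(F,f \right)} = 4 f$
$z{\left(X,Y \right)} = - 4 X - 56 X Y$ ($z{\left(X,Y \right)} = - 4 \left(14 X Y + X\right) = - 4 \left(X + 14 X Y\right) = - 4 X - 56 X Y$)
$\frac{10997 + z{\left(K{\left(-10,-1 \right)},34 \right)}}{7044 - 38884} = \frac{10997 - 4 \cdot 4 \left(-1\right) \left(1 + 14 \cdot 34\right)}{7044 - 38884} = \frac{10997 - - 16 \left(1 + 476\right)}{-31840} = \left(10997 - \left(-16\right) 477\right) \left(- \frac{1}{31840}\right) = \left(10997 + 7632\right) \left(- \frac{1}{31840}\right) = 18629 \left(- \frac{1}{31840}\right) = - \frac{18629}{31840}$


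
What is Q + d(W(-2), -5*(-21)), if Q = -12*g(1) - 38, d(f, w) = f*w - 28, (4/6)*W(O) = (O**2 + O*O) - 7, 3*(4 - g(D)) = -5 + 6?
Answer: 95/2 ≈ 47.500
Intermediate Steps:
g(D) = 11/3 (g(D) = 4 - (-5 + 6)/3 = 4 - 1/3*1 = 4 - 1/3 = 11/3)
W(O) = -21/2 + 3*O**2 (W(O) = 3*((O**2 + O*O) - 7)/2 = 3*((O**2 + O**2) - 7)/2 = 3*(2*O**2 - 7)/2 = 3*(-7 + 2*O**2)/2 = -21/2 + 3*O**2)
d(f, w) = -28 + f*w
Q = -82 (Q = -12*11/3 - 38 = -44 - 38 = -82)
Q + d(W(-2), -5*(-21)) = -82 + (-28 + (-21/2 + 3*(-2)**2)*(-5*(-21))) = -82 + (-28 + (-21/2 + 3*4)*105) = -82 + (-28 + (-21/2 + 12)*105) = -82 + (-28 + (3/2)*105) = -82 + (-28 + 315/2) = -82 + 259/2 = 95/2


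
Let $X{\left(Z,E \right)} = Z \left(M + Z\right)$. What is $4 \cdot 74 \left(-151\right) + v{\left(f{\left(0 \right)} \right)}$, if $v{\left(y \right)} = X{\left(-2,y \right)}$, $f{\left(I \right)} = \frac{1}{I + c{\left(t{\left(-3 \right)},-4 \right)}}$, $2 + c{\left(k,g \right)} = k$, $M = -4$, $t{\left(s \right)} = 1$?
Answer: $-44684$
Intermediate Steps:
$X{\left(Z,E \right)} = Z \left(-4 + Z\right)$
$c{\left(k,g \right)} = -2 + k$
$f{\left(I \right)} = \frac{1}{-1 + I}$ ($f{\left(I \right)} = \frac{1}{I + \left(-2 + 1\right)} = \frac{1}{I - 1} = \frac{1}{-1 + I}$)
$v{\left(y \right)} = 12$ ($v{\left(y \right)} = - 2 \left(-4 - 2\right) = \left(-2\right) \left(-6\right) = 12$)
$4 \cdot 74 \left(-151\right) + v{\left(f{\left(0 \right)} \right)} = 4 \cdot 74 \left(-151\right) + 12 = 296 \left(-151\right) + 12 = -44696 + 12 = -44684$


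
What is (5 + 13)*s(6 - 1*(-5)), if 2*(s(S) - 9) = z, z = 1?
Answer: 171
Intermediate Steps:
s(S) = 19/2 (s(S) = 9 + (½)*1 = 9 + ½ = 19/2)
(5 + 13)*s(6 - 1*(-5)) = (5 + 13)*(19/2) = 18*(19/2) = 171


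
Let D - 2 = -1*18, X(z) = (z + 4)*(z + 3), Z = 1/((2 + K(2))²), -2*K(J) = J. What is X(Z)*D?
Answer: -320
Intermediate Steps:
K(J) = -J/2
Z = 1 (Z = 1/((2 - ½*2)²) = 1/((2 - 1)²) = 1/(1²) = 1/1 = 1)
X(z) = (3 + z)*(4 + z) (X(z) = (4 + z)*(3 + z) = (3 + z)*(4 + z))
D = -16 (D = 2 - 1*18 = 2 - 18 = -16)
X(Z)*D = (12 + 1² + 7*1)*(-16) = (12 + 1 + 7)*(-16) = 20*(-16) = -320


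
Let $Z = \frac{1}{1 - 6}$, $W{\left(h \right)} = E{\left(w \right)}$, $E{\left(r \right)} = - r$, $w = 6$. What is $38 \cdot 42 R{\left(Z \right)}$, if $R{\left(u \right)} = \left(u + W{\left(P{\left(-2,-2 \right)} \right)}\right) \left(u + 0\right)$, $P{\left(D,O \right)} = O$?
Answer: $\frac{49476}{25} \approx 1979.0$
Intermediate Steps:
$W{\left(h \right)} = -6$ ($W{\left(h \right)} = \left(-1\right) 6 = -6$)
$Z = - \frac{1}{5}$ ($Z = \frac{1}{-5} = - \frac{1}{5} \approx -0.2$)
$R{\left(u \right)} = u \left(-6 + u\right)$ ($R{\left(u \right)} = \left(u - 6\right) \left(u + 0\right) = \left(-6 + u\right) u = u \left(-6 + u\right)$)
$38 \cdot 42 R{\left(Z \right)} = 38 \cdot 42 \left(- \frac{-6 - \frac{1}{5}}{5}\right) = 1596 \left(\left(- \frac{1}{5}\right) \left(- \frac{31}{5}\right)\right) = 1596 \cdot \frac{31}{25} = \frac{49476}{25}$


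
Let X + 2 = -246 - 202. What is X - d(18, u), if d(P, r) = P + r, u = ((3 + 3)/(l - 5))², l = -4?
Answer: -4216/9 ≈ -468.44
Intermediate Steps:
X = -450 (X = -2 + (-246 - 202) = -2 - 448 = -450)
u = 4/9 (u = ((3 + 3)/(-4 - 5))² = (6/(-9))² = (6*(-⅑))² = (-⅔)² = 4/9 ≈ 0.44444)
X - d(18, u) = -450 - (18 + 4/9) = -450 - 1*166/9 = -450 - 166/9 = -4216/9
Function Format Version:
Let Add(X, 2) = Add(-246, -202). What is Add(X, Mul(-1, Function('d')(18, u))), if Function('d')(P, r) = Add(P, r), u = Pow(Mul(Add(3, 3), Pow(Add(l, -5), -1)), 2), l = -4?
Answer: Rational(-4216, 9) ≈ -468.44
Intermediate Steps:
X = -450 (X = Add(-2, Add(-246, -202)) = Add(-2, -448) = -450)
u = Rational(4, 9) (u = Pow(Mul(Add(3, 3), Pow(Add(-4, -5), -1)), 2) = Pow(Mul(6, Pow(-9, -1)), 2) = Pow(Mul(6, Rational(-1, 9)), 2) = Pow(Rational(-2, 3), 2) = Rational(4, 9) ≈ 0.44444)
Add(X, Mul(-1, Function('d')(18, u))) = Add(-450, Mul(-1, Add(18, Rational(4, 9)))) = Add(-450, Mul(-1, Rational(166, 9))) = Add(-450, Rational(-166, 9)) = Rational(-4216, 9)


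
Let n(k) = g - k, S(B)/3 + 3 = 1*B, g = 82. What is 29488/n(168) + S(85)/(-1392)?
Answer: -3422371/9976 ≈ -343.06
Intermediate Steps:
S(B) = -9 + 3*B (S(B) = -9 + 3*(1*B) = -9 + 3*B)
n(k) = 82 - k
29488/n(168) + S(85)/(-1392) = 29488/(82 - 1*168) + (-9 + 3*85)/(-1392) = 29488/(82 - 168) + (-9 + 255)*(-1/1392) = 29488/(-86) + 246*(-1/1392) = 29488*(-1/86) - 41/232 = -14744/43 - 41/232 = -3422371/9976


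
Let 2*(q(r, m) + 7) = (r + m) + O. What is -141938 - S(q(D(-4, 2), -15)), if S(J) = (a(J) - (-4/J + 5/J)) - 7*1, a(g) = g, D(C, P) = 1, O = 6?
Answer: -1561121/11 ≈ -1.4192e+5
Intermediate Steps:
q(r, m) = -4 + m/2 + r/2 (q(r, m) = -7 + ((r + m) + 6)/2 = -7 + ((m + r) + 6)/2 = -7 + (6 + m + r)/2 = -7 + (3 + m/2 + r/2) = -4 + m/2 + r/2)
S(J) = -7 + J - 1/J (S(J) = (J - (-4/J + 5/J)) - 7*1 = (J - 1/J) - 7 = -7 + J - 1/J)
-141938 - S(q(D(-4, 2), -15)) = -141938 - (-7 + (-4 + (1/2)*(-15) + (1/2)*1) - 1/(-4 + (1/2)*(-15) + (1/2)*1)) = -141938 - (-7 + (-4 - 15/2 + 1/2) - 1/(-4 - 15/2 + 1/2)) = -141938 - (-7 - 11 - 1/(-11)) = -141938 - (-7 - 11 - 1*(-1/11)) = -141938 - (-7 - 11 + 1/11) = -141938 - 1*(-197/11) = -141938 + 197/11 = -1561121/11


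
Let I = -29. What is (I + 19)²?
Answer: 100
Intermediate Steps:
(I + 19)² = (-29 + 19)² = (-10)² = 100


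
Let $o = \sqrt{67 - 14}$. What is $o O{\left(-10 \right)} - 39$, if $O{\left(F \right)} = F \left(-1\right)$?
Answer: $-39 + 10 \sqrt{53} \approx 33.801$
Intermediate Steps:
$o = \sqrt{53} \approx 7.2801$
$O{\left(F \right)} = - F$
$o O{\left(-10 \right)} - 39 = \sqrt{53} \left(\left(-1\right) \left(-10\right)\right) - 39 = \sqrt{53} \cdot 10 - 39 = 10 \sqrt{53} - 39 = -39 + 10 \sqrt{53}$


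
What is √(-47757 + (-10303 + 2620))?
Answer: 12*I*√385 ≈ 235.46*I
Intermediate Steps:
√(-47757 + (-10303 + 2620)) = √(-47757 - 7683) = √(-55440) = 12*I*√385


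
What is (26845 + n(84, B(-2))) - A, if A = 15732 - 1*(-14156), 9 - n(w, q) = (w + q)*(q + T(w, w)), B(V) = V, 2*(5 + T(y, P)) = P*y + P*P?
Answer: -581052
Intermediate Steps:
T(y, P) = -5 + P²/2 + P*y/2 (T(y, P) = -5 + (P*y + P*P)/2 = -5 + (P*y + P²)/2 = -5 + (P² + P*y)/2 = -5 + (P²/2 + P*y/2) = -5 + P²/2 + P*y/2)
n(w, q) = 9 - (q + w)*(-5 + q + w²) (n(w, q) = 9 - (w + q)*(q + (-5 + w²/2 + w*w/2)) = 9 - (q + w)*(q + (-5 + w²/2 + w²/2)) = 9 - (q + w)*(q + (-5 + w²)) = 9 - (q + w)*(-5 + q + w²))
A = 29888 (A = 15732 + 14156 = 29888)
(26845 + n(84, B(-2))) - A = (26845 + (9 - 1*(-2)² - 1*(-2)*84 - 1*(-2)*(-5 + 84²) - 1*84*(-5 + 84²))) - 1*29888 = (26845 + (9 - 1*4 + 168 - 1*(-2)*(-5 + 7056) - 1*84*(-5 + 7056))) - 29888 = (26845 + (9 - 4 + 168 - 1*(-2)*7051 - 1*84*7051)) - 29888 = (26845 + (9 - 4 + 168 + 14102 - 592284)) - 29888 = (26845 - 578009) - 29888 = -551164 - 29888 = -581052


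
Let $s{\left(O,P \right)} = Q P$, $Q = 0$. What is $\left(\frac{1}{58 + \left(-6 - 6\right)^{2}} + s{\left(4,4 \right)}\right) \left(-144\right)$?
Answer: $- \frac{72}{101} \approx -0.71287$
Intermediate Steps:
$s{\left(O,P \right)} = 0$ ($s{\left(O,P \right)} = 0 P = 0$)
$\left(\frac{1}{58 + \left(-6 - 6\right)^{2}} + s{\left(4,4 \right)}\right) \left(-144\right) = \left(\frac{1}{58 + \left(-6 - 6\right)^{2}} + 0\right) \left(-144\right) = \left(\frac{1}{58 + \left(-12\right)^{2}} + 0\right) \left(-144\right) = \left(\frac{1}{58 + 144} + 0\right) \left(-144\right) = \left(\frac{1}{202} + 0\right) \left(-144\right) = \frac{1}{202} \left(-144\right) = - \frac{72}{101}$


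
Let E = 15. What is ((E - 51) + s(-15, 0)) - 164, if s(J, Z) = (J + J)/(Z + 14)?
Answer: -1415/7 ≈ -202.14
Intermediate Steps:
s(J, Z) = 2*J/(14 + Z) (s(J, Z) = (2*J)/(14 + Z) = 2*J/(14 + Z))
((E - 51) + s(-15, 0)) - 164 = ((15 - 51) + 2*(-15)/(14 + 0)) - 164 = (-36 + 2*(-15)/14) - 164 = (-36 + 2*(-15)*(1/14)) - 164 = (-36 - 15/7) - 164 = -267/7 - 164 = -1415/7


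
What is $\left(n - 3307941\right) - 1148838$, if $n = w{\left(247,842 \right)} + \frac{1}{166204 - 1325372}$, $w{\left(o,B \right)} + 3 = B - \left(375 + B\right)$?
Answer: $- \frac{5166593765377}{1159168} \approx -4.4572 \cdot 10^{6}$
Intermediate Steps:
$w{\left(o,B \right)} = -378$ ($w{\left(o,B \right)} = -3 + \left(B - \left(375 + B\right)\right) = -3 - 375 = -378$)
$n = - \frac{438165505}{1159168}$ ($n = -378 + \frac{1}{166204 - 1325372} = -378 + \frac{1}{-1159168} = -378 - \frac{1}{1159168} = - \frac{438165505}{1159168} \approx -378.0$)
$\left(n - 3307941\right) - 1148838 = \left(- \frac{438165505}{1159168} - 3307941\right) - 1148838 = - \frac{3834897518593}{1159168} - 1148838 = - \frac{5166593765377}{1159168}$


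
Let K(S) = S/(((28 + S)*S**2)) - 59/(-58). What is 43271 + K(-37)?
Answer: 835755799/19314 ≈ 43272.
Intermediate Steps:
K(S) = 59/58 + 1/(S*(28 + S)) (K(S) = S/((S**2*(28 + S))) - 59*(-1/58) = S*(1/(S**2*(28 + S))) + 59/58 = 1/(S*(28 + S)) + 59/58 = 59/58 + 1/(S*(28 + S)))
43271 + K(-37) = 43271 + (1/58)*(58 + 59*(-37)**2 + 1652*(-37))/(-37*(28 - 37)) = 43271 + (1/58)*(-1/37)*(58 + 59*1369 - 61124)/(-9) = 43271 + (1/58)*(-1/37)*(-1/9)*(58 + 80771 - 61124) = 43271 + (1/58)*(-1/37)*(-1/9)*19705 = 43271 + 19705/19314 = 835755799/19314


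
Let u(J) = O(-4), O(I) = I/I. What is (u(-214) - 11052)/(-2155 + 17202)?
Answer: -11051/15047 ≈ -0.73443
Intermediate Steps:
O(I) = 1
u(J) = 1
(u(-214) - 11052)/(-2155 + 17202) = (1 - 11052)/(-2155 + 17202) = -11051/15047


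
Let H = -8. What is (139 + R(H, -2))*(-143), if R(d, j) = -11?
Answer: -18304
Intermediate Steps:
(139 + R(H, -2))*(-143) = (139 - 11)*(-143) = 128*(-143) = -18304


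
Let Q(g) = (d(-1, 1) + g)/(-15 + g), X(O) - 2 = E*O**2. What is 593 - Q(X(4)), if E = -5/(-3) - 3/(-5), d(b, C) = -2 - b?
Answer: 206398/349 ≈ 591.40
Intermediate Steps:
E = 34/15 (E = -5*(-1/3) - 3*(-1/5) = 5/3 + 3/5 = 34/15 ≈ 2.2667)
X(O) = 2 + 34*O**2/15
Q(g) = (-1 + g)/(-15 + g) (Q(g) = ((-2 - 1*(-1)) + g)/(-15 + g) = ((-2 + 1) + g)/(-15 + g) = (-1 + g)/(-15 + g))
593 - Q(X(4)) = 593 - (-1 + (2 + (34/15)*4**2))/(-15 + (2 + (34/15)*4**2)) = 593 - (-1 + (2 + (34/15)*16))/(-15 + (2 + (34/15)*16)) = 593 - (-1 + (2 + 544/15))/(-15 + (2 + 544/15)) = 593 - (-1 + 574/15)/(-15 + 574/15) = 593 - 559/(349/15*15) = 593 - 15*559/(349*15) = 593 - 1*559/349 = 593 - 559/349 = 206398/349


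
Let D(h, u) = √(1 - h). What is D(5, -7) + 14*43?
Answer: 602 + 2*I ≈ 602.0 + 2.0*I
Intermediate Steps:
D(5, -7) + 14*43 = √(1 - 1*5) + 14*43 = √(1 - 5) + 602 = √(-4) + 602 = 2*I + 602 = 602 + 2*I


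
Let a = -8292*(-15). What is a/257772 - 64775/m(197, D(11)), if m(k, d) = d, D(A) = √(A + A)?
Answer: 10365/21481 - 64775*√22/22 ≈ -13810.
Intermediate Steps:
a = 124380
D(A) = √2*√A (D(A) = √(2*A) = √2*√A)
a/257772 - 64775/m(197, D(11)) = 124380/257772 - 64775*√22/22 = 124380*(1/257772) - 64775*√22/22 = 10365/21481 - 64775*√22/22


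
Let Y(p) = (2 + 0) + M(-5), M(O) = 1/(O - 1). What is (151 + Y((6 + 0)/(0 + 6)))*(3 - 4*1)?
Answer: -917/6 ≈ -152.83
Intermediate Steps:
M(O) = 1/(-1 + O)
Y(p) = 11/6 (Y(p) = (2 + 0) + 1/(-1 - 5) = 2 + 1/(-6) = 2 - ⅙ = 11/6)
(151 + Y((6 + 0)/(0 + 6)))*(3 - 4*1) = (151 + 11/6)*(3 - 4*1) = 917*(3 - 4)/6 = (917/6)*(-1) = -917/6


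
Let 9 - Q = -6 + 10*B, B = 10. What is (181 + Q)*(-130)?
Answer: -12480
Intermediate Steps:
Q = -85 (Q = 9 - (-6 + 10*10) = 9 - (-6 + 100) = 9 - 1*94 = 9 - 94 = -85)
(181 + Q)*(-130) = (181 - 85)*(-130) = 96*(-130) = -12480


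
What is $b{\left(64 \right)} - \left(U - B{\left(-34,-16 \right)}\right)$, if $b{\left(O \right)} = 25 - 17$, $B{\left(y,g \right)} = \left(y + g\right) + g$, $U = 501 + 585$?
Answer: $-1144$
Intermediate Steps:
$U = 1086$
$B{\left(y,g \right)} = y + 2 g$ ($B{\left(y,g \right)} = \left(g + y\right) + g = y + 2 g$)
$b{\left(O \right)} = 8$ ($b{\left(O \right)} = 25 - 17 = 8$)
$b{\left(64 \right)} - \left(U - B{\left(-34,-16 \right)}\right) = 8 + \left(\left(-34 + 2 \left(-16\right)\right) - 1086\right) = 8 - 1152 = -1144$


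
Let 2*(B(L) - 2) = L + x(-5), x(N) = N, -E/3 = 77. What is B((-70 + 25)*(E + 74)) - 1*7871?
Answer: -4339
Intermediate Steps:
E = -231 (E = -3*77 = -231)
B(L) = -1/2 + L/2 (B(L) = 2 + (L - 5)/2 = 2 + (-5 + L)/2 = 2 + (-5/2 + L/2) = -1/2 + L/2)
B((-70 + 25)*(E + 74)) - 1*7871 = (-1/2 + ((-70 + 25)*(-231 + 74))/2) - 1*7871 = (-1/2 + (-45*(-157))/2) - 7871 = (-1/2 + (1/2)*7065) - 7871 = (-1/2 + 7065/2) - 7871 = 3532 - 7871 = -4339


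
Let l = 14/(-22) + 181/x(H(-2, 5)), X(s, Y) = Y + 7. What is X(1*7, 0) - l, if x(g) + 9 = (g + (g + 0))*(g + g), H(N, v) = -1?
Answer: 2411/55 ≈ 43.836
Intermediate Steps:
X(s, Y) = 7 + Y
x(g) = -9 + 4*g² (x(g) = -9 + (g + (g + 0))*(g + g) = -9 + (g + g)*(2*g) = -9 + (2*g)*(2*g) = -9 + 4*g²)
l = -2026/55 (l = 14/(-22) + 181/(-9 + 4*(-1)²) = 14*(-1/22) + 181/(-9 + 4*1) = -7/11 + 181/(-9 + 4) = -7/11 + 181/(-5) = -7/11 + 181*(-⅕) = -7/11 - 181/5 = -2026/55 ≈ -36.836)
X(1*7, 0) - l = (7 + 0) - 1*(-2026/55) = 7 + 2026/55 = 2411/55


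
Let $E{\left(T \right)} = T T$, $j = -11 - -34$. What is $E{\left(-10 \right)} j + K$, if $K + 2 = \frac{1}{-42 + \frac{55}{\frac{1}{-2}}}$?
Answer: $\frac{349295}{152} \approx 2298.0$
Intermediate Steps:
$j = 23$ ($j = -11 + 34 = 23$)
$K = - \frac{305}{152}$ ($K = -2 + \frac{1}{-42 + \frac{55}{\frac{1}{-2}}} = -2 + \frac{1}{-42 + \frac{55}{- \frac{1}{2}}} = -2 + \frac{1}{-42 + 55 \left(-2\right)} = -2 + \frac{1}{-42 - 110} = -2 + \frac{1}{-152} = -2 - \frac{1}{152} = - \frac{305}{152} \approx -2.0066$)
$E{\left(T \right)} = T^{2}$
$E{\left(-10 \right)} j + K = \left(-10\right)^{2} \cdot 23 - \frac{305}{152} = 100 \cdot 23 - \frac{305}{152} = 2300 - \frac{305}{152} = \frac{349295}{152}$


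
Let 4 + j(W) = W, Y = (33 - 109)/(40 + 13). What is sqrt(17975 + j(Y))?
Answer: sqrt(50476511)/53 ≈ 134.05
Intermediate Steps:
Y = -76/53 ≈ -1.4340
j(W) = -4 + W
sqrt(17975 + j(Y)) = sqrt(17975 + (-4 - 76/53)) = sqrt(17975 - 288/53) = sqrt(952387/53) = sqrt(50476511)/53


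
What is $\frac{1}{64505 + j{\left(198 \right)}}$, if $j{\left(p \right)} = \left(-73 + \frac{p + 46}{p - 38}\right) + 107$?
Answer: $\frac{40}{2581621} \approx 1.5494 \cdot 10^{-5}$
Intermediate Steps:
$j{\left(p \right)} = 34 + \frac{46 + p}{-38 + p}$ ($j{\left(p \right)} = \left(-73 + \frac{46 + p}{-38 + p}\right) + 107 = 34 + \frac{46 + p}{-38 + p}$)
$\frac{1}{64505 + j{\left(198 \right)}} = \frac{1}{64505 + \frac{7 \left(-178 + 5 \cdot 198\right)}{-38 + 198}} = \frac{1}{64505 + \frac{7 \left(-178 + 990\right)}{160}} = \frac{1}{64505 + 7 \cdot \frac{1}{160} \cdot 812} = \frac{1}{64505 + \frac{1421}{40}} = \frac{1}{\frac{2581621}{40}} = \frac{40}{2581621}$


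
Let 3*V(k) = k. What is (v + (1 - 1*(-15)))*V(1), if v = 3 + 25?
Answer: 44/3 ≈ 14.667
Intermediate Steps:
V(k) = k/3
v = 28
(v + (1 - 1*(-15)))*V(1) = (28 + (1 - 1*(-15)))*((⅓)*1) = (28 + (1 + 15))*(⅓) = (28 + 16)*(⅓) = 44*(⅓) = 44/3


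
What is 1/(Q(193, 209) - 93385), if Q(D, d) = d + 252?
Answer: -1/92924 ≈ -1.0761e-5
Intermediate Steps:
Q(D, d) = 252 + d
1/(Q(193, 209) - 93385) = 1/((252 + 209) - 93385) = 1/(461 - 93385) = 1/(-92924) = -1/92924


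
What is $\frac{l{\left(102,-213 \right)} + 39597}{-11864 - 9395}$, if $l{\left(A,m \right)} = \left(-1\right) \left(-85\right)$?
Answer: $- \frac{39682}{21259} \approx -1.8666$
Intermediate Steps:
$l{\left(A,m \right)} = 85$
$\frac{l{\left(102,-213 \right)} + 39597}{-11864 - 9395} = \frac{85 + 39597}{-11864 - 9395} = \frac{39682}{-21259} = 39682 \left(- \frac{1}{21259}\right) = - \frac{39682}{21259}$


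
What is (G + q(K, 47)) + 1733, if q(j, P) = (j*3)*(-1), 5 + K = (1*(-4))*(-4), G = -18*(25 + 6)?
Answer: 1142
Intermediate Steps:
G = -558 (G = -18*31 = -558)
K = 11 (K = -5 + (1*(-4))*(-4) = -5 - 4*(-4) = -5 + 16 = 11)
q(j, P) = -3*j (q(j, P) = (3*j)*(-1) = -3*j)
(G + q(K, 47)) + 1733 = (-558 - 3*11) + 1733 = (-558 - 33) + 1733 = -591 + 1733 = 1142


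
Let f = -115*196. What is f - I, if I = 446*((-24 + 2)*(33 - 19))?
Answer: 114828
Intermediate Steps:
f = -22540
I = -137368 (I = 446*(-22*14) = 446*(-308) = -137368)
f - I = -22540 - 1*(-137368) = -22540 + 137368 = 114828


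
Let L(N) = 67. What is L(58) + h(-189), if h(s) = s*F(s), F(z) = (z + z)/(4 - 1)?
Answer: 23881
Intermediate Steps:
F(z) = 2*z/3 (F(z) = (2*z)/3 = (2*z)*(⅓) = 2*z/3)
h(s) = 2*s²/3 (h(s) = s*(2*s/3) = 2*s²/3)
L(58) + h(-189) = 67 + (⅔)*(-189)² = 67 + (⅔)*35721 = 67 + 23814 = 23881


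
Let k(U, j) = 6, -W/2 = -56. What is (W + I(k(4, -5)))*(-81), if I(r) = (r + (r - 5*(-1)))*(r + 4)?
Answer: -22842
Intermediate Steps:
W = 112 (W = -2*(-56) = 112)
I(r) = (4 + r)*(5 + 2*r) (I(r) = (r + (r + 5))*(4 + r) = (r + (5 + r))*(4 + r) = (5 + 2*r)*(4 + r) = (4 + r)*(5 + 2*r))
(W + I(k(4, -5)))*(-81) = (112 + (20 + 2*6² + 13*6))*(-81) = (112 + (20 + 2*36 + 78))*(-81) = (112 + (20 + 72 + 78))*(-81) = (112 + 170)*(-81) = 282*(-81) = -22842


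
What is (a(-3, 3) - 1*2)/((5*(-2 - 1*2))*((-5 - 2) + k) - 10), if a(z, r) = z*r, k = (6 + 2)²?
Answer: 11/1150 ≈ 0.0095652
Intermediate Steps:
k = 64 (k = 8² = 64)
a(z, r) = r*z
(a(-3, 3) - 1*2)/((5*(-2 - 1*2))*((-5 - 2) + k) - 10) = (3*(-3) - 1*2)/((5*(-2 - 1*2))*((-5 - 2) + 64) - 10) = (-9 - 2)/((5*(-2 - 2))*(-7 + 64) - 10) = -11/((5*(-4))*57 - 10) = -11/(-20*57 - 10) = -11/(-1140 - 10) = -11/(-1150) = -1/1150*(-11) = 11/1150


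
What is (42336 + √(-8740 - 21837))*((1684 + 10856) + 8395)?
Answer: 886304160 + 20935*I*√30577 ≈ 8.863e+8 + 3.6608e+6*I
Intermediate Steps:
(42336 + √(-8740 - 21837))*((1684 + 10856) + 8395) = (42336 + √(-30577))*(12540 + 8395) = (42336 + I*√30577)*20935 = 886304160 + 20935*I*√30577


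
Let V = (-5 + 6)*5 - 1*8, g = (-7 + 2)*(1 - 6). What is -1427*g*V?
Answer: 107025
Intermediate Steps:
g = 25 (g = -5*(-5) = 25)
V = -3 (V = 1*5 - 8 = 5 - 8 = -3)
-1427*g*V = -35675*(-3) = -1427*(-75) = 107025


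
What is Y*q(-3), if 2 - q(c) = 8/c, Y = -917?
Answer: -12838/3 ≈ -4279.3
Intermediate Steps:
q(c) = 2 - 8/c
Y*q(-3) = -917*(2 - 8/(-3)) = -917*(2 - 8*(-1/3)) = -917*(2 + 8/3) = -917*14/3 = -12838/3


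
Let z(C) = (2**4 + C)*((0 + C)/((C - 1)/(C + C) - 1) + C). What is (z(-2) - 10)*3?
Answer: 222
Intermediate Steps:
z(C) = (16 + C)*(C + C/(-1 + (-1 + C)/(2*C))) (z(C) = (16 + C)*(C/((-1 + C)/((2*C)) - 1) + C) = (16 + C)*(C/((-1 + C)*(1/(2*C)) - 1) + C) = (16 + C)*(C/((-1 + C)/(2*C) - 1) + C) = (16 + C)*(C/(-1 + (-1 + C)/(2*C)) + C) = (16 + C)*(C + C/(-1 + (-1 + C)/(2*C))))
(z(-2) - 10)*3 = (-2*(16 - 1*(-2)**2 - 15*(-2))/(1 - 2) - 10)*3 = (-2*(16 - 1*4 + 30)/(-1) - 10)*3 = (-2*(-1)*(16 - 4 + 30) - 10)*3 = (-2*(-1)*42 - 10)*3 = (84 - 10)*3 = 74*3 = 222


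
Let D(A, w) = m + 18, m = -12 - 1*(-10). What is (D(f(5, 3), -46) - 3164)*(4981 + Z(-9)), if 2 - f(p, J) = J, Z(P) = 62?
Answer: -15875364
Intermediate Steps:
m = -2 (m = -12 + 10 = -2)
f(p, J) = 2 - J
D(A, w) = 16 (D(A, w) = -2 + 18 = 16)
(D(f(5, 3), -46) - 3164)*(4981 + Z(-9)) = (16 - 3164)*(4981 + 62) = -3148*5043 = -15875364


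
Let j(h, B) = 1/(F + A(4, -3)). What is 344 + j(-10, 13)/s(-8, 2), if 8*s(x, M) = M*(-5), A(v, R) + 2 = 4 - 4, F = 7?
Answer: 8596/25 ≈ 343.84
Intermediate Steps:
A(v, R) = -2 (A(v, R) = -2 + (4 - 4) = -2 + 0 = -2)
s(x, M) = -5*M/8 (s(x, M) = (M*(-5))/8 = (-5*M)/8 = -5*M/8)
j(h, B) = ⅕ (j(h, B) = 1/(7 - 2) = 1/5 = ⅕)
344 + j(-10, 13)/s(-8, 2) = 344 + (⅕)/(-5/8*2) = 344 + (⅕)/(-5/4) = 344 - ⅘*⅕ = 344 - 4/25 = 8596/25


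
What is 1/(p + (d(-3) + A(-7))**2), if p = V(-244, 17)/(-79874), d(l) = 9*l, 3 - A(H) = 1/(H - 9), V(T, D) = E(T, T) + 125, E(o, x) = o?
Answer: 10223872/5858333825 ≈ 0.0017452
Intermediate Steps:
V(T, D) = 125 + T (V(T, D) = T + 125 = 125 + T)
A(H) = 3 - 1/(-9 + H) (A(H) = 3 - 1/(H - 9) = 3 - 1/(-9 + H))
p = 119/79874 (p = (125 - 244)/(-79874) = -119*(-1/79874) = 119/79874 ≈ 0.0014898)
1/(p + (d(-3) + A(-7))**2) = 1/(119/79874 + (9*(-3) + (-28 + 3*(-7))/(-9 - 7))**2) = 1/(119/79874 + (-27 + (-28 - 21)/(-16))**2) = 1/(119/79874 + (-27 - 1/16*(-49))**2) = 1/(119/79874 + (-27 + 49/16)**2) = 1/(119/79874 + (-383/16)**2) = 1/(119/79874 + 146689/256) = 1/(5858333825/10223872) = 10223872/5858333825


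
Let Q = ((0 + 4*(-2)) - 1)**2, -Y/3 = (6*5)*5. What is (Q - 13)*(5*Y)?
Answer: -153000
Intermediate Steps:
Y = -450 (Y = -3*6*5*5 = -90*5 = -3*150 = -450)
Q = 81 (Q = ((0 - 8) - 1)**2 = (-8 - 1)**2 = (-9)**2 = 81)
(Q - 13)*(5*Y) = (81 - 13)*(5*(-450)) = 68*(-2250) = -153000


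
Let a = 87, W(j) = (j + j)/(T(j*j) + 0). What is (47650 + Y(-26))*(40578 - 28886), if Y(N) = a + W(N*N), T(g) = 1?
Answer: 573948588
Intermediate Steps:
W(j) = 2*j (W(j) = (j + j)/(1 + 0) = (2*j)/1 = (2*j)*1 = 2*j)
Y(N) = 87 + 2*N**2 (Y(N) = 87 + 2*(N*N) = 87 + 2*N**2)
(47650 + Y(-26))*(40578 - 28886) = (47650 + (87 + 2*(-26)**2))*(40578 - 28886) = (47650 + (87 + 2*676))*11692 = (47650 + (87 + 1352))*11692 = (47650 + 1439)*11692 = 49089*11692 = 573948588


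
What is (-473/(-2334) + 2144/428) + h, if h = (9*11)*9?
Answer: 223818193/249738 ≈ 896.21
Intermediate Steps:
h = 891 (h = 99*9 = 891)
(-473/(-2334) + 2144/428) + h = (-473/(-2334) + 2144/428) + 891 = (-473*(-1/2334) + 2144*(1/428)) + 891 = (473/2334 + 536/107) + 891 = 1301635/249738 + 891 = 223818193/249738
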